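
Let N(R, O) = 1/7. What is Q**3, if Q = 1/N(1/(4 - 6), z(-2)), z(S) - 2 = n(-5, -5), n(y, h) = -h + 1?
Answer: 343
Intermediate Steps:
n(y, h) = 1 - h
z(S) = 8 (z(S) = 2 + (1 - 1*(-5)) = 2 + (1 + 5) = 2 + 6 = 8)
N(R, O) = 1/7
Q = 7 (Q = 1/(1/7) = 7)
Q**3 = 7**3 = 343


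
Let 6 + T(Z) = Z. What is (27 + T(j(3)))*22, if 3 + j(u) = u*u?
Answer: 594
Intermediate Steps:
j(u) = -3 + u² (j(u) = -3 + u*u = -3 + u²)
T(Z) = -6 + Z
(27 + T(j(3)))*22 = (27 + (-6 + (-3 + 3²)))*22 = (27 + (-6 + (-3 + 9)))*22 = (27 + (-6 + 6))*22 = (27 + 0)*22 = 27*22 = 594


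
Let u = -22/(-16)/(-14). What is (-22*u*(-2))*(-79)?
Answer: 9559/28 ≈ 341.39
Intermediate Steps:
u = -11/112 (u = -22*(-1/16)*(-1/14) = (11/8)*(-1/14) = -11/112 ≈ -0.098214)
(-22*u*(-2))*(-79) = (-22*(-11/112)*(-2))*(-79) = ((121/56)*(-2))*(-79) = -121/28*(-79) = 9559/28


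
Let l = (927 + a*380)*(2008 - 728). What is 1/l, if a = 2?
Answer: 1/2159360 ≈ 4.6310e-7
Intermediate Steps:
l = 2159360 (l = (927 + 2*380)*(2008 - 728) = (927 + 760)*1280 = 1687*1280 = 2159360)
1/l = 1/2159360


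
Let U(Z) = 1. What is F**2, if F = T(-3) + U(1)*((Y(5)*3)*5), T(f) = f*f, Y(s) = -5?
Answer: 4356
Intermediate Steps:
T(f) = f**2
F = -66 (F = (-3)**2 + 1*(-5*3*5) = 9 + 1*(-15*5) = 9 + 1*(-75) = 9 - 75 = -66)
F**2 = (-66)**2 = 4356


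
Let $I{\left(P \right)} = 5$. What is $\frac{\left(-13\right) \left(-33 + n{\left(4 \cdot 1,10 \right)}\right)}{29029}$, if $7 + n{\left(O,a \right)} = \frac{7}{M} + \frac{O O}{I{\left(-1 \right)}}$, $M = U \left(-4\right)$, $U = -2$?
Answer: $\frac{1437}{89320} \approx 0.016088$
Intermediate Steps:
$M = 8$ ($M = \left(-2\right) \left(-4\right) = 8$)
$n{\left(O,a \right)} = - \frac{49}{8} + \frac{O^{2}}{5}$ ($n{\left(O,a \right)} = -7 + \left(\frac{7}{8} + \frac{O O}{5}\right) = -7 + \left(7 \cdot \frac{1}{8} + O^{2} \cdot \frac{1}{5}\right) = -7 + \left(\frac{7}{8} + \frac{O^{2}}{5}\right) = - \frac{49}{8} + \frac{O^{2}}{5}$)
$\frac{\left(-13\right) \left(-33 + n{\left(4 \cdot 1,10 \right)}\right)}{29029} = \frac{\left(-13\right) \left(-33 - \left(\frac{49}{8} - \frac{\left(4 \cdot 1\right)^{2}}{5}\right)\right)}{29029} = - 13 \left(-33 - \left(\frac{49}{8} - \frac{4^{2}}{5}\right)\right) \frac{1}{29029} = - 13 \left(-33 + \left(- \frac{49}{8} + \frac{1}{5} \cdot 16\right)\right) \frac{1}{29029} = - 13 \left(-33 + \left(- \frac{49}{8} + \frac{16}{5}\right)\right) \frac{1}{29029} = - 13 \left(-33 - \frac{117}{40}\right) \frac{1}{29029} = \left(-13\right) \left(- \frac{1437}{40}\right) \frac{1}{29029} = \frac{18681}{40} \cdot \frac{1}{29029} = \frac{1437}{89320}$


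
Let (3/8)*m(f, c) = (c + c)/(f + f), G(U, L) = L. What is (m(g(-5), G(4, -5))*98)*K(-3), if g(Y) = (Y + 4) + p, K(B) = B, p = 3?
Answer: 1960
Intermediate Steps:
g(Y) = 7 + Y (g(Y) = (Y + 4) + 3 = (4 + Y) + 3 = 7 + Y)
m(f, c) = 8*c/(3*f) (m(f, c) = 8*((c + c)/(f + f))/3 = 8*((2*c)/((2*f)))/3 = 8*((2*c)*(1/(2*f)))/3 = 8*(c/f)/3 = 8*c/(3*f))
(m(g(-5), G(4, -5))*98)*K(-3) = (((8/3)*(-5)/(7 - 5))*98)*(-3) = (((8/3)*(-5)/2)*98)*(-3) = (((8/3)*(-5)*(½))*98)*(-3) = -20/3*98*(-3) = -1960/3*(-3) = 1960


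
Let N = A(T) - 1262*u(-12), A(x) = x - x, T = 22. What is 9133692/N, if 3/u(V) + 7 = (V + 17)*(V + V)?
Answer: 193329814/631 ≈ 3.0639e+5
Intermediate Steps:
A(x) = 0
u(V) = 3/(-7 + 2*V*(17 + V)) (u(V) = 3/(-7 + (V + 17)*(V + V)) = 3/(-7 + (17 + V)*(2*V)) = 3/(-7 + 2*V*(17 + V)))
N = 3786/127 (N = 0 - 3786/(-7 + 2*(-12)² + 34*(-12)) = 0 - 3786/(-7 + 2*144 - 408) = 0 - 3786/(-7 + 288 - 408) = 0 - 3786/(-127) = 0 - 3786*(-1)/127 = 0 - 1262*(-3/127) = 0 + 3786/127 = 3786/127 ≈ 29.811)
9133692/N = 9133692/(3786/127) = 9133692*(127/3786) = 193329814/631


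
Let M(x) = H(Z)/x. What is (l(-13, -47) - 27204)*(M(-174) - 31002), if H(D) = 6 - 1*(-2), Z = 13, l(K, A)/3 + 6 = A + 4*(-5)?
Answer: 24654904098/29 ≈ 8.5017e+8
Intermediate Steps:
l(K, A) = -78 + 3*A (l(K, A) = -18 + 3*(A + 4*(-5)) = -18 + 3*(A - 20) = -18 + 3*(-20 + A) = -18 + (-60 + 3*A) = -78 + 3*A)
H(D) = 8 (H(D) = 6 + 2 = 8)
M(x) = 8/x
(l(-13, -47) - 27204)*(M(-174) - 31002) = ((-78 + 3*(-47)) - 27204)*(8/(-174) - 31002) = ((-78 - 141) - 27204)*(8*(-1/174) - 31002) = (-219 - 27204)*(-4/87 - 31002) = -27423*(-2697178/87) = 24654904098/29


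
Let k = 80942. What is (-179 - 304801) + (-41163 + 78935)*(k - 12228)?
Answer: 2595160228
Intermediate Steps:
(-179 - 304801) + (-41163 + 78935)*(k - 12228) = (-179 - 304801) + (-41163 + 78935)*(80942 - 12228) = -304980 + 37772*68714 = -304980 + 2595465208 = 2595160228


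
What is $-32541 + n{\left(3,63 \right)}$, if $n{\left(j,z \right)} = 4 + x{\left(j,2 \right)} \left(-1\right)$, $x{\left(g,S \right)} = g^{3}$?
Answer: $-32564$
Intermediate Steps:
$n{\left(j,z \right)} = 4 - j^{3}$ ($n{\left(j,z \right)} = 4 + j^{3} \left(-1\right) = 4 - j^{3}$)
$-32541 + n{\left(3,63 \right)} = -32541 + \left(4 - 3^{3}\right) = -32541 + \left(4 - 27\right) = -32541 - 23 = -32564$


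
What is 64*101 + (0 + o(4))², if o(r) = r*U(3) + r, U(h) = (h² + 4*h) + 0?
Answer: 14208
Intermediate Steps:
U(h) = h² + 4*h
o(r) = 22*r (o(r) = r*(3*(4 + 3)) + r = r*(3*7) + r = r*21 + r = 21*r + r = 22*r)
64*101 + (0 + o(4))² = 64*101 + (0 + 22*4)² = 6464 + (0 + 88)² = 6464 + 88² = 6464 + 7744 = 14208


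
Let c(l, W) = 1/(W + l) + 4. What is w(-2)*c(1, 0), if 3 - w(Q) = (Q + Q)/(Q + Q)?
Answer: 10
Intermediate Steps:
c(l, W) = 4 + 1/(W + l)
w(Q) = 2 (w(Q) = 3 - (Q + Q)/(Q + Q) = 3 - 2*Q/(2*Q) = 3 - 2*Q*1/(2*Q) = 3 - 1*1 = 3 - 1 = 2)
w(-2)*c(1, 0) = 2*((1 + 4*0 + 4*1)/(0 + 1)) = 2*((1 + 0 + 4)/1) = 2*(1*5) = 2*5 = 10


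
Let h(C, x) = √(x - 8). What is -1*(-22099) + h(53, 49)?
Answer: 22099 + √41 ≈ 22105.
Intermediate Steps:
h(C, x) = √(-8 + x)
-1*(-22099) + h(53, 49) = -1*(-22099) + √(-8 + 49) = 22099 + √41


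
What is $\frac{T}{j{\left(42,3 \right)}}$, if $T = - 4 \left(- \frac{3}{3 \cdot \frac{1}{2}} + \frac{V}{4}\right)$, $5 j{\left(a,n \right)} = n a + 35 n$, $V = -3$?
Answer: $\frac{5}{21} \approx 0.2381$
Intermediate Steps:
$j{\left(a,n \right)} = 7 n + \frac{a n}{5}$ ($j{\left(a,n \right)} = \frac{n a + 35 n}{5} = \frac{a n + 35 n}{5} = \frac{35 n + a n}{5} = 7 n + \frac{a n}{5}$)
$T = 11$ ($T = - 4 \left(- \frac{3}{3 \cdot \frac{1}{2}} - \frac{3}{4}\right) = - 4 \left(- \frac{3}{\frac{3}{2}} - \frac{3}{4}\right) = - 4 \left(\left(-3\right) \frac{2}{3} - \frac{3}{4}\right) = - 4 \left(-2 - \frac{3}{4}\right) = \left(-4\right) \left(- \frac{11}{4}\right) = 11$)
$\frac{T}{j{\left(42,3 \right)}} = \frac{1}{\frac{1}{5} \cdot 3 \left(35 + 42\right)} 11 = \frac{1}{\frac{1}{5} \cdot 3 \cdot 77} \cdot 11 = \frac{1}{\frac{231}{5}} \cdot 11 = \frac{5}{231} \cdot 11 = \frac{5}{21}$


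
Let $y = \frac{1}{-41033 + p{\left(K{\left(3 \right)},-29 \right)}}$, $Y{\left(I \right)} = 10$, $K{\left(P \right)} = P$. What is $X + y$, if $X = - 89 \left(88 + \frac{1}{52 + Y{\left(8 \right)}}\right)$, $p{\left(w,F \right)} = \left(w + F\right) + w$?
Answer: $- \frac{9969895375}{1272736} \approx -7833.4$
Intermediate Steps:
$p{\left(w,F \right)} = F + 2 w$ ($p{\left(w,F \right)} = \left(F + w\right) + w = F + 2 w$)
$X = - \frac{485673}{62}$ ($X = - 89 \left(88 + \frac{1}{52 + 10}\right) = - 89 \left(88 + \frac{1}{62}\right) = \left(-89\right) \frac{5457}{62} = - \frac{485673}{62} \approx -7833.4$)
$y = - \frac{1}{41056}$ ($y = \frac{1}{-41033 + \left(-29 + 2 \cdot 3\right)} = \frac{1}{-41033 + \left(-29 + 6\right)} = \frac{1}{-41033 - 23} = \frac{1}{-41056} = - \frac{1}{41056} \approx -2.4357 \cdot 10^{-5}$)
$X + y = - \frac{485673}{62} - \frac{1}{41056} = - \frac{9969895375}{1272736}$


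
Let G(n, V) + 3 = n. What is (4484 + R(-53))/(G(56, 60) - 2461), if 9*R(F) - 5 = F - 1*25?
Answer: -40283/21672 ≈ -1.8588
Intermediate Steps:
G(n, V) = -3 + n
R(F) = -20/9 + F/9 (R(F) = 5/9 + (F - 1*25)/9 = 5/9 + (F - 25)/9 = 5/9 + (-25 + F)/9 = 5/9 + (-25/9 + F/9) = -20/9 + F/9)
(4484 + R(-53))/(G(56, 60) - 2461) = (4484 + (-20/9 + (1/9)*(-53)))/((-3 + 56) - 2461) = (4484 + (-20/9 - 53/9))/(53 - 2461) = (4484 - 73/9)/(-2408) = (40283/9)*(-1/2408) = -40283/21672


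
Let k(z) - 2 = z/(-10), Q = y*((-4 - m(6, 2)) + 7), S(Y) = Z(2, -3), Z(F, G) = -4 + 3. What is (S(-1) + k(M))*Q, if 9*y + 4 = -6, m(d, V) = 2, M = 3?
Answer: -7/9 ≈ -0.77778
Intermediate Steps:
Z(F, G) = -1
S(Y) = -1
y = -10/9 (y = -4/9 + (1/9)*(-6) = -4/9 - 2/3 = -10/9 ≈ -1.1111)
Q = -10/9 (Q = -10*((-4 - 1*2) + 7)/9 = -10*((-4 - 2) + 7)/9 = -10*(-6 + 7)/9 = -10/9*1 = -10/9 ≈ -1.1111)
k(z) = 2 - z/10 (k(z) = 2 + z/(-10) = 2 + z*(-1/10) = 2 - z/10)
(S(-1) + k(M))*Q = (-1 + (2 - 1/10*3))*(-10/9) = (-1 + (2 - 3/10))*(-10/9) = (-1 + 17/10)*(-10/9) = (7/10)*(-10/9) = -7/9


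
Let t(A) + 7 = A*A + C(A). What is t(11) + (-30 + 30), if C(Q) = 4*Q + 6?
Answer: 164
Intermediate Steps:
C(Q) = 6 + 4*Q
t(A) = -1 + A**2 + 4*A (t(A) = -7 + (A*A + (6 + 4*A)) = -7 + (A**2 + (6 + 4*A)) = -7 + (6 + A**2 + 4*A) = -1 + A**2 + 4*A)
t(11) + (-30 + 30) = (-1 + 11**2 + 4*11) + (-30 + 30) = (-1 + 121 + 44) + 0 = 164 + 0 = 164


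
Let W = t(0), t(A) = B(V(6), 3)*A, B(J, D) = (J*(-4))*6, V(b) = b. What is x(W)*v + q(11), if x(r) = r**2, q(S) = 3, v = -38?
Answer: 3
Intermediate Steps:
B(J, D) = -24*J (B(J, D) = -4*J*6 = -24*J)
t(A) = -144*A (t(A) = (-24*6)*A = -144*A)
W = 0 (W = -144*0 = 0)
x(W)*v + q(11) = 0**2*(-38) + 3 = 0*(-38) + 3 = 0 + 3 = 3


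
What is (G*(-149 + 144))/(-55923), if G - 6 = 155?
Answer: 115/7989 ≈ 0.014395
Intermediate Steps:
G = 161 (G = 6 + 155 = 161)
(G*(-149 + 144))/(-55923) = (161*(-149 + 144))/(-55923) = (161*(-5))*(-1/55923) = -805*(-1/55923) = 115/7989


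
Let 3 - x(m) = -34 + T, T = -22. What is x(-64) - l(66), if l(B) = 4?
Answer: 55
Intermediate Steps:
x(m) = 59 (x(m) = 3 - (-34 - 22) = 3 - 1*(-56) = 3 + 56 = 59)
x(-64) - l(66) = 59 - 1*4 = 59 - 4 = 55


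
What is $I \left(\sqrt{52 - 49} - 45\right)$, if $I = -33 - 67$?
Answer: $4500 - 100 \sqrt{3} \approx 4326.8$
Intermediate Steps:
$I = -100$
$I \left(\sqrt{52 - 49} - 45\right) = - 100 \left(\sqrt{52 - 49} - 45\right) = - 100 \left(\sqrt{3} - 45\right) = - 100 \left(-45 + \sqrt{3}\right) = 4500 - 100 \sqrt{3}$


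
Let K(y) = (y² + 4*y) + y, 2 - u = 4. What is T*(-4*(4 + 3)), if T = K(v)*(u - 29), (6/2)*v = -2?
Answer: -22568/9 ≈ -2507.6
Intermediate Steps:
u = -2 (u = 2 - 1*4 = 2 - 4 = -2)
v = -⅔ (v = (⅓)*(-2) = -⅔ ≈ -0.66667)
K(y) = y² + 5*y
T = 806/9 (T = (-2*(5 - ⅔)/3)*(-2 - 29) = -⅔*13/3*(-31) = -26/9*(-31) = 806/9 ≈ 89.556)
T*(-4*(4 + 3)) = 806*(-4*(4 + 3))/9 = 806*(-4*7)/9 = (806/9)*(-28) = -22568/9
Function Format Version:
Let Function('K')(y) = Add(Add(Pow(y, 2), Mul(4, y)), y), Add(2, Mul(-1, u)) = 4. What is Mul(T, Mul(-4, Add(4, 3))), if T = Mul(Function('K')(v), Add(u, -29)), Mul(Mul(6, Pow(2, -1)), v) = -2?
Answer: Rational(-22568, 9) ≈ -2507.6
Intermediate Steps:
u = -2 (u = Add(2, Mul(-1, 4)) = Add(2, -4) = -2)
v = Rational(-2, 3) (v = Mul(Rational(1, 3), -2) = Rational(-2, 3) ≈ -0.66667)
Function('K')(y) = Add(Pow(y, 2), Mul(5, y))
T = Rational(806, 9) (T = Mul(Mul(Rational(-2, 3), Add(5, Rational(-2, 3))), Add(-2, -29)) = Mul(Mul(Rational(-2, 3), Rational(13, 3)), -31) = Mul(Rational(-26, 9), -31) = Rational(806, 9) ≈ 89.556)
Mul(T, Mul(-4, Add(4, 3))) = Mul(Rational(806, 9), Mul(-4, Add(4, 3))) = Mul(Rational(806, 9), Mul(-4, 7)) = Mul(Rational(806, 9), -28) = Rational(-22568, 9)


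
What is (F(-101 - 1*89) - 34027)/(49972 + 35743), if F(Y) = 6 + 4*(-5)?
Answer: -4863/12245 ≈ -0.39714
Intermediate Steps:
F(Y) = -14 (F(Y) = 6 - 20 = -14)
(F(-101 - 1*89) - 34027)/(49972 + 35743) = (-14 - 34027)/(49972 + 35743) = -34041/85715 = -34041*1/85715 = -4863/12245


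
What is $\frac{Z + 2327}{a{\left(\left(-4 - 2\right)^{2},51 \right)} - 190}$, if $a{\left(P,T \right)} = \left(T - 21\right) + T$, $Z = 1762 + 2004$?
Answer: $- \frac{6093}{109} \approx -55.899$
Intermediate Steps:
$Z = 3766$
$a{\left(P,T \right)} = -21 + 2 T$ ($a{\left(P,T \right)} = \left(-21 + T\right) + T = -21 + 2 T$)
$\frac{Z + 2327}{a{\left(\left(-4 - 2\right)^{2},51 \right)} - 190} = \frac{3766 + 2327}{\left(-21 + 2 \cdot 51\right) - 190} = \frac{6093}{\left(-21 + 102\right) - 190} = \frac{6093}{81 - 190} = \frac{6093}{-109} = 6093 \left(- \frac{1}{109}\right) = - \frac{6093}{109}$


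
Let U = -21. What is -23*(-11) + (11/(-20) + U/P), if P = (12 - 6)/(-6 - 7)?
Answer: 5959/20 ≈ 297.95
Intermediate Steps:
P = -6/13 (P = 6/(-13) = 6*(-1/13) = -6/13 ≈ -0.46154)
-23*(-11) + (11/(-20) + U/P) = -23*(-11) + (11/(-20) - 21/(-6/13)) = 253 + (11*(-1/20) - 21*(-13/6)) = 253 + (-11/20 + 91/2) = 253 + 899/20 = 5959/20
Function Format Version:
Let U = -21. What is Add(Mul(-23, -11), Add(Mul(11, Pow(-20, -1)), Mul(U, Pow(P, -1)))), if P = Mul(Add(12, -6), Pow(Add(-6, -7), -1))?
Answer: Rational(5959, 20) ≈ 297.95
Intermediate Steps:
P = Rational(-6, 13) (P = Mul(6, Pow(-13, -1)) = Mul(6, Rational(-1, 13)) = Rational(-6, 13) ≈ -0.46154)
Add(Mul(-23, -11), Add(Mul(11, Pow(-20, -1)), Mul(U, Pow(P, -1)))) = Add(Mul(-23, -11), Add(Mul(11, Pow(-20, -1)), Mul(-21, Pow(Rational(-6, 13), -1)))) = Add(253, Add(Mul(11, Rational(-1, 20)), Mul(-21, Rational(-13, 6)))) = Add(253, Add(Rational(-11, 20), Rational(91, 2))) = Add(253, Rational(899, 20)) = Rational(5959, 20)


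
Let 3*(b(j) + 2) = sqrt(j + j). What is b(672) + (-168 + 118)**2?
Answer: 2498 + 8*sqrt(21)/3 ≈ 2510.2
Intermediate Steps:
b(j) = -2 + sqrt(2)*sqrt(j)/3 (b(j) = -2 + sqrt(j + j)/3 = -2 + sqrt(2*j)/3 = -2 + (sqrt(2)*sqrt(j))/3 = -2 + sqrt(2)*sqrt(j)/3)
b(672) + (-168 + 118)**2 = (-2 + sqrt(2)*sqrt(672)/3) + (-168 + 118)**2 = (-2 + sqrt(2)*(4*sqrt(42))/3) + (-50)**2 = (-2 + 8*sqrt(21)/3) + 2500 = 2498 + 8*sqrt(21)/3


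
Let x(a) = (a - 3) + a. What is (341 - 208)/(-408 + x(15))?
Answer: -133/381 ≈ -0.34908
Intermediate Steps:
x(a) = -3 + 2*a (x(a) = (-3 + a) + a = -3 + 2*a)
(341 - 208)/(-408 + x(15)) = (341 - 208)/(-408 + (-3 + 2*15)) = 133/(-408 + (-3 + 30)) = 133/(-408 + 27) = 133/(-381) = 133*(-1/381) = -133/381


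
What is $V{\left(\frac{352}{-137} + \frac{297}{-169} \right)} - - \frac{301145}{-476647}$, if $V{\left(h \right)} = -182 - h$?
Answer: $- \frac{1967740398028}{11035807991} \approx -178.31$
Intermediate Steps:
$V{\left(\frac{352}{-137} + \frac{297}{-169} \right)} - - \frac{301145}{-476647} = \left(-182 - \left(\frac{352}{-137} + \frac{297}{-169}\right)\right) - - \frac{301145}{-476647} = \left(-182 - \left(352 \left(- \frac{1}{137}\right) + 297 \left(- \frac{1}{169}\right)\right)\right) - \left(-301145\right) \left(- \frac{1}{476647}\right) = \left(-182 - \left(- \frac{352}{137} - \frac{297}{169}\right)\right) - \frac{301145}{476647} = \left(-182 - - \frac{100177}{23153}\right) - \frac{301145}{476647} = \left(-182 + \frac{100177}{23153}\right) - \frac{301145}{476647} = - \frac{4113669}{23153} - \frac{301145}{476647} = - \frac{1967740398028}{11035807991}$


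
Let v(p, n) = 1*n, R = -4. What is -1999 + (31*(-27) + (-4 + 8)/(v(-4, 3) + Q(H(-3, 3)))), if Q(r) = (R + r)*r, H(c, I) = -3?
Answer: -17015/6 ≈ -2835.8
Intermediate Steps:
v(p, n) = n
Q(r) = r*(-4 + r) (Q(r) = (-4 + r)*r = r*(-4 + r))
-1999 + (31*(-27) + (-4 + 8)/(v(-4, 3) + Q(H(-3, 3)))) = -1999 + (31*(-27) + (-4 + 8)/(3 - 3*(-4 - 3))) = -1999 + (-837 + 4/(3 - 3*(-7))) = -1999 + (-837 + 4/(3 + 21)) = -1999 + (-837 + 4/24) = -1999 + (-837 + 4*(1/24)) = -1999 + (-837 + ⅙) = -1999 - 5021/6 = -17015/6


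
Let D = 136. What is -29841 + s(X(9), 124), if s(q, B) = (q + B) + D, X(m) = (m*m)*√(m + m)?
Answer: -29581 + 243*√2 ≈ -29237.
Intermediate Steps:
X(m) = √2*m^(5/2) (X(m) = m²*√(2*m) = m²*(√2*√m) = √2*m^(5/2))
s(q, B) = 136 + B + q (s(q, B) = (q + B) + 136 = (B + q) + 136 = 136 + B + q)
-29841 + s(X(9), 124) = -29841 + (136 + 124 + √2*9^(5/2)) = -29841 + (136 + 124 + √2*243) = -29841 + (136 + 124 + 243*√2) = -29841 + (260 + 243*√2) = -29581 + 243*√2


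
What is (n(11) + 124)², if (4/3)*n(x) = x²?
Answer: 737881/16 ≈ 46118.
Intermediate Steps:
n(x) = 3*x²/4
(n(11) + 124)² = ((¾)*11² + 124)² = ((¾)*121 + 124)² = (363/4 + 124)² = (859/4)² = 737881/16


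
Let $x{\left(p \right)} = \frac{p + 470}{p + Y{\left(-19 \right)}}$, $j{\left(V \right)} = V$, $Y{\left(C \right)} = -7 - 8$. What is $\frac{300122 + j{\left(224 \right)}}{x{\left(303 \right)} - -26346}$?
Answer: $\frac{86499648}{7588421} \approx 11.399$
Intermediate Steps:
$Y{\left(C \right)} = -15$ ($Y{\left(C \right)} = -7 - 8 = -15$)
$x{\left(p \right)} = \frac{470 + p}{-15 + p}$ ($x{\left(p \right)} = \frac{p + 470}{p - 15} = \frac{470 + p}{-15 + p}$)
$\frac{300122 + j{\left(224 \right)}}{x{\left(303 \right)} - -26346} = \frac{300122 + 224}{\frac{470 + 303}{-15 + 303} - -26346} = \frac{300346}{\frac{1}{288} \cdot 773 + \left(-31699 + 58045\right)} = \frac{300346}{\frac{1}{288} \cdot 773 + 26346} = \frac{300346}{\frac{773}{288} + 26346} = \frac{300346}{\frac{7588421}{288}} = 300346 \cdot \frac{288}{7588421} = \frac{86499648}{7588421}$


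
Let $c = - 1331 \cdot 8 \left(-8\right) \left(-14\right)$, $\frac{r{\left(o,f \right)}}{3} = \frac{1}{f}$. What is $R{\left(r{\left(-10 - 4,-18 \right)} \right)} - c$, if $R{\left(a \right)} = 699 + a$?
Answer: $\frac{7159649}{6} \approx 1.1933 \cdot 10^{6}$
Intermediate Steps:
$r{\left(o,f \right)} = \frac{3}{f}$
$c = -1192576$ ($c = - 1331 \left(\left(-64\right) \left(-14\right)\right) = \left(-1331\right) 896 = -1192576$)
$R{\left(r{\left(-10 - 4,-18 \right)} \right)} - c = \left(699 + \frac{3}{-18}\right) - -1192576 = \left(699 + 3 \left(- \frac{1}{18}\right)\right) + 1192576 = \left(699 - \frac{1}{6}\right) + 1192576 = \frac{4193}{6} + 1192576 = \frac{7159649}{6}$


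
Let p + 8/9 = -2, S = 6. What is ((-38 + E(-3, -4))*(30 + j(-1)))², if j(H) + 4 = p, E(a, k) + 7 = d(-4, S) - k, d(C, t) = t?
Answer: 52998400/81 ≈ 6.5430e+5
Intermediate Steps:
p = -26/9 (p = -8/9 - 2 = -26/9 ≈ -2.8889)
E(a, k) = -1 - k (E(a, k) = -7 + (6 - k) = -1 - k)
j(H) = -62/9 (j(H) = -4 - 26/9 = -62/9)
((-38 + E(-3, -4))*(30 + j(-1)))² = ((-38 + (-1 - 1*(-4)))*(30 - 62/9))² = ((-38 + (-1 + 4))*(208/9))² = ((-38 + 3)*(208/9))² = (-35*208/9)² = (-7280/9)² = 52998400/81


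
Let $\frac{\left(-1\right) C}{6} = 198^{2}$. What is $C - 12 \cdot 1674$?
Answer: $-255312$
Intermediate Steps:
$C = -235224$ ($C = - 6 \cdot 198^{2} = \left(-6\right) 39204 = -235224$)
$C - 12 \cdot 1674 = -235224 - 12 \cdot 1674 = -235224 - 20088 = -255312$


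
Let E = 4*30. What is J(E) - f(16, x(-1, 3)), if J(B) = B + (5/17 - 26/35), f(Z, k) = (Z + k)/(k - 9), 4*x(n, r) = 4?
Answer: 579179/4760 ≈ 121.68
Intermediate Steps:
x(n, r) = 1 (x(n, r) = (1/4)*4 = 1)
E = 120
f(Z, k) = (Z + k)/(-9 + k)
J(B) = -267/595 + B (J(B) = B + (5*(1/17) - 26*1/35) = B + (5/17 - 26/35) = B - 267/595 = -267/595 + B)
J(E) - f(16, x(-1, 3)) = (-267/595 + 120) - (16 + 1)/(-9 + 1) = 71133/595 - 17/(-8) = 71133/595 - (-1)*17/8 = 71133/595 - 1*(-17/8) = 71133/595 + 17/8 = 579179/4760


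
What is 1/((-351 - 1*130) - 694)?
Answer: -1/1175 ≈ -0.00085106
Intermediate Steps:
1/((-351 - 1*130) - 694) = 1/((-351 - 130) - 694) = 1/(-481 - 694) = 1/(-1175) = -1/1175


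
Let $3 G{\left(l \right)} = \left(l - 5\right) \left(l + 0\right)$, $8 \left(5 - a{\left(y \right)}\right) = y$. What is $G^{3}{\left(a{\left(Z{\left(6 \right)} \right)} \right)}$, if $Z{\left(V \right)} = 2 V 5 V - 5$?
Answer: $\frac{51790840171875}{262144} \approx 1.9757 \cdot 10^{8}$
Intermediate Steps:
$Z{\left(V \right)} = -5 + 10 V^{2}$ ($Z{\left(V \right)} = 10 V V - 5 = 10 V^{2} - 5 = -5 + 10 V^{2}$)
$a{\left(y \right)} = 5 - \frac{y}{8}$
$G{\left(l \right)} = \frac{l \left(-5 + l\right)}{3}$ ($G{\left(l \right)} = \frac{\left(l - 5\right) \left(l + 0\right)}{3} = \frac{\left(-5 + l\right) l}{3} = \frac{l \left(-5 + l\right)}{3}$)
$G^{3}{\left(a{\left(Z{\left(6 \right)} \right)} \right)} = \left(\frac{\left(5 - \frac{-5 + 10 \cdot 6^{2}}{8}\right) \left(-5 + \left(5 - \frac{-5 + 10 \cdot 6^{2}}{8}\right)\right)}{3}\right)^{3} = \left(\frac{\left(5 - \frac{-5 + 10 \cdot 36}{8}\right) \left(-5 + \left(5 - \frac{-5 + 10 \cdot 36}{8}\right)\right)}{3}\right)^{3} = \left(\frac{\left(5 - \frac{-5 + 360}{8}\right) \left(-5 + \left(5 - \frac{-5 + 360}{8}\right)\right)}{3}\right)^{3} = \left(\frac{\left(5 - \frac{355}{8}\right) \left(-5 + \left(5 - \frac{355}{8}\right)\right)}{3}\right)^{3} = \left(\frac{1}{3} \left(- \frac{315}{8}\right) \left(-5 - \frac{315}{8}\right)\right)^{3} = \left(\frac{1}{3} \left(- \frac{315}{8}\right) \left(- \frac{355}{8}\right)\right)^{3} = \left(\frac{37275}{64}\right)^{3} = \frac{51790840171875}{262144}$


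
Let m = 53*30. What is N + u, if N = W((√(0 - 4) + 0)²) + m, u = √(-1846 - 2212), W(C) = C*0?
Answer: 1590 + I*√4058 ≈ 1590.0 + 63.702*I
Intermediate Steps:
W(C) = 0
m = 1590
u = I*√4058 (u = √(-4058) = I*√4058 ≈ 63.702*I)
N = 1590 (N = 0 + 1590 = 1590)
N + u = 1590 + I*√4058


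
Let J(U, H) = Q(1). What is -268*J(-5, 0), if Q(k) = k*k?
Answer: -268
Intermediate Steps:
Q(k) = k**2
J(U, H) = 1 (J(U, H) = 1**2 = 1)
-268*J(-5, 0) = -268*1 = -268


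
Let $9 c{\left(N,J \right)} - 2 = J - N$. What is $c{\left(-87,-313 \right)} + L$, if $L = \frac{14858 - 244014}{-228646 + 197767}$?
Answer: $- \frac{59932}{3431} \approx -17.468$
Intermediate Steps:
$c{\left(N,J \right)} = \frac{2}{9} - \frac{N}{9} + \frac{J}{9}$ ($c{\left(N,J \right)} = \frac{2}{9} + \frac{J - N}{9} = \frac{2}{9} + \left(- \frac{N}{9} + \frac{J}{9}\right) = \frac{2}{9} - \frac{N}{9} + \frac{J}{9}$)
$L = \frac{229156}{30879}$ ($L = - \frac{229156}{-30879} = \left(-229156\right) \left(- \frac{1}{30879}\right) = \frac{229156}{30879} \approx 7.4211$)
$c{\left(-87,-313 \right)} + L = \left(\frac{2}{9} - - \frac{29}{3} + \frac{1}{9} \left(-313\right)\right) + \frac{229156}{30879} = \left(\frac{2}{9} + \frac{29}{3} - \frac{313}{9}\right) + \frac{229156}{30879} = - \frac{224}{9} + \frac{229156}{30879} = - \frac{59932}{3431}$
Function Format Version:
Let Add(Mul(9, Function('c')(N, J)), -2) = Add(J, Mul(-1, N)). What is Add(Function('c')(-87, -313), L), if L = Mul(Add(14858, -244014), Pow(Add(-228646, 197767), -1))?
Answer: Rational(-59932, 3431) ≈ -17.468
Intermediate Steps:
Function('c')(N, J) = Add(Rational(2, 9), Mul(Rational(-1, 9), N), Mul(Rational(1, 9), J)) (Function('c')(N, J) = Add(Rational(2, 9), Mul(Rational(1, 9), Add(J, Mul(-1, N)))) = Add(Rational(2, 9), Add(Mul(Rational(-1, 9), N), Mul(Rational(1, 9), J))) = Add(Rational(2, 9), Mul(Rational(-1, 9), N), Mul(Rational(1, 9), J)))
L = Rational(229156, 30879) (L = Mul(-229156, Pow(-30879, -1)) = Mul(-229156, Rational(-1, 30879)) = Rational(229156, 30879) ≈ 7.4211)
Add(Function('c')(-87, -313), L) = Add(Add(Rational(2, 9), Mul(Rational(-1, 9), -87), Mul(Rational(1, 9), -313)), Rational(229156, 30879)) = Add(Add(Rational(2, 9), Rational(29, 3), Rational(-313, 9)), Rational(229156, 30879)) = Add(Rational(-224, 9), Rational(229156, 30879)) = Rational(-59932, 3431)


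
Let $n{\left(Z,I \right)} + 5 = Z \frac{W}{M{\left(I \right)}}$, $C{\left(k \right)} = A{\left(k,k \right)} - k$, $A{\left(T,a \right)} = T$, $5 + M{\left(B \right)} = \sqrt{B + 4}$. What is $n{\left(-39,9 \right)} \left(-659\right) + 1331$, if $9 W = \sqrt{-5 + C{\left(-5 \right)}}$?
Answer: $4626 - \frac{42835 i \sqrt{5}}{36} - \frac{8567 i \sqrt{65}}{36} \approx 4626.0 - 4579.2 i$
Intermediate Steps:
$M{\left(B \right)} = -5 + \sqrt{4 + B}$ ($M{\left(B \right)} = -5 + \sqrt{B + 4} = -5 + \sqrt{4 + B}$)
$C{\left(k \right)} = 0$ ($C{\left(k \right)} = k - k = 0$)
$W = \frac{i \sqrt{5}}{9}$ ($W = \frac{\sqrt{-5 + 0}}{9} = \frac{\sqrt{-5}}{9} = \frac{i \sqrt{5}}{9} \approx 0.24845 i$)
$n{\left(Z,I \right)} = -5 + \frac{i Z \sqrt{5}}{9 \left(-5 + \sqrt{4 + I}\right)}$ ($n{\left(Z,I \right)} = -5 + Z \frac{\frac{1}{9} i \sqrt{5}}{-5 + \sqrt{4 + I}} = -5 + Z \frac{i \sqrt{5}}{9 \left(-5 + \sqrt{4 + I}\right)} = -5 + \frac{i Z \sqrt{5}}{9 \left(-5 + \sqrt{4 + I}\right)}$)
$n{\left(-39,9 \right)} \left(-659\right) + 1331 = \frac{225 - 45 \sqrt{4 + 9} + i \left(-39\right) \sqrt{5}}{9 \left(-5 + \sqrt{4 + 9}\right)} \left(-659\right) + 1331 = \frac{225 - 45 \sqrt{13} - 39 i \sqrt{5}}{9 \left(-5 + \sqrt{13}\right)} \left(-659\right) + 1331 = - \frac{659 \left(225 - 45 \sqrt{13} - 39 i \sqrt{5}\right)}{9 \left(-5 + \sqrt{13}\right)} + 1331 = 1331 - \frac{659 \left(225 - 45 \sqrt{13} - 39 i \sqrt{5}\right)}{9 \left(-5 + \sqrt{13}\right)}$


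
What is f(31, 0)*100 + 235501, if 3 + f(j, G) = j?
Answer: 238301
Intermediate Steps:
f(j, G) = -3 + j
f(31, 0)*100 + 235501 = (-3 + 31)*100 + 235501 = 28*100 + 235501 = 2800 + 235501 = 238301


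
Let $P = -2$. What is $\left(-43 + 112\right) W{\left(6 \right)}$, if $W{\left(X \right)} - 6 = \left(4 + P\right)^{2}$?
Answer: $690$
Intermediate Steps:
$W{\left(X \right)} = 10$ ($W{\left(X \right)} = 6 + \left(4 - 2\right)^{2} = 6 + 2^{2} = 6 + 4 = 10$)
$\left(-43 + 112\right) W{\left(6 \right)} = \left(-43 + 112\right) 10 = 69 \cdot 10 = 690$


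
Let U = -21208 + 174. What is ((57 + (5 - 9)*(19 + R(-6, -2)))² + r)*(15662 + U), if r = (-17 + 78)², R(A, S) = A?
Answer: -20123512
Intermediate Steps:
U = -21034
r = 3721 (r = 61² = 3721)
((57 + (5 - 9)*(19 + R(-6, -2)))² + r)*(15662 + U) = ((57 + (5 - 9)*(19 - 6))² + 3721)*(15662 - 21034) = ((57 - 4*13)² + 3721)*(-5372) = ((57 - 52)² + 3721)*(-5372) = (5² + 3721)*(-5372) = (25 + 3721)*(-5372) = 3746*(-5372) = -20123512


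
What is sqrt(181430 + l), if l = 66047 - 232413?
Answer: 2*sqrt(3766) ≈ 122.74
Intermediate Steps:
l = -166366
sqrt(181430 + l) = sqrt(181430 - 166366) = sqrt(15064) = 2*sqrt(3766)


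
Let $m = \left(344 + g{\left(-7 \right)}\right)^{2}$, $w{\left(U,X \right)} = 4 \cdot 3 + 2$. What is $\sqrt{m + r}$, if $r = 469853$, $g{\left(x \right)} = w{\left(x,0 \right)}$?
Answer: $\sqrt{598017} \approx 773.32$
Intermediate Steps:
$w{\left(U,X \right)} = 14$ ($w{\left(U,X \right)} = 12 + 2 = 14$)
$g{\left(x \right)} = 14$
$m = 128164$ ($m = \left(344 + 14\right)^{2} = 358^{2} = 128164$)
$\sqrt{m + r} = \sqrt{128164 + 469853} = \sqrt{598017}$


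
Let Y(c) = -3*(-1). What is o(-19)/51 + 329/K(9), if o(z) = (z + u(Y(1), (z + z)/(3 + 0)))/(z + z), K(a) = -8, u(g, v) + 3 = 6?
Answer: -318737/7752 ≈ -41.117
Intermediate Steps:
Y(c) = 3
u(g, v) = 3 (u(g, v) = -3 + 6 = 3)
o(z) = (3 + z)/(2*z) (o(z) = (z + 3)/(z + z) = (3 + z)/((2*z)) = (3 + z)*(1/(2*z)) = (3 + z)/(2*z))
o(-19)/51 + 329/K(9) = ((½)*(3 - 19)/(-19))/51 + 329/(-8) = ((½)*(-1/19)*(-16))*(1/51) + 329*(-⅛) = (8/19)*(1/51) - 329/8 = 8/969 - 329/8 = -318737/7752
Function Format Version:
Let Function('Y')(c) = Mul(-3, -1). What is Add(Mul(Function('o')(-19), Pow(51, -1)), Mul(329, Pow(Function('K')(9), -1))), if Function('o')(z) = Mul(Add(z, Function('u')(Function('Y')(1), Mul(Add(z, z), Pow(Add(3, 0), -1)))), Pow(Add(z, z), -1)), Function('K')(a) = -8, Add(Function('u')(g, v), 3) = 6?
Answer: Rational(-318737, 7752) ≈ -41.117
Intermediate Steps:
Function('Y')(c) = 3
Function('u')(g, v) = 3 (Function('u')(g, v) = Add(-3, 6) = 3)
Function('o')(z) = Mul(Rational(1, 2), Pow(z, -1), Add(3, z)) (Function('o')(z) = Mul(Add(z, 3), Pow(Add(z, z), -1)) = Mul(Add(3, z), Pow(Mul(2, z), -1)) = Mul(Add(3, z), Mul(Rational(1, 2), Pow(z, -1))) = Mul(Rational(1, 2), Pow(z, -1), Add(3, z)))
Add(Mul(Function('o')(-19), Pow(51, -1)), Mul(329, Pow(Function('K')(9), -1))) = Add(Mul(Mul(Rational(1, 2), Pow(-19, -1), Add(3, -19)), Pow(51, -1)), Mul(329, Pow(-8, -1))) = Add(Mul(Mul(Rational(1, 2), Rational(-1, 19), -16), Rational(1, 51)), Mul(329, Rational(-1, 8))) = Add(Mul(Rational(8, 19), Rational(1, 51)), Rational(-329, 8)) = Add(Rational(8, 969), Rational(-329, 8)) = Rational(-318737, 7752)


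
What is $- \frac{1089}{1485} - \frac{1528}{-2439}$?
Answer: $- \frac{1303}{12195} \approx -0.10685$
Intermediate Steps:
$- \frac{1089}{1485} - \frac{1528}{-2439} = \left(-1089\right) \frac{1}{1485} - - \frac{1528}{2439} = - \frac{11}{15} + \frac{1528}{2439} = - \frac{1303}{12195}$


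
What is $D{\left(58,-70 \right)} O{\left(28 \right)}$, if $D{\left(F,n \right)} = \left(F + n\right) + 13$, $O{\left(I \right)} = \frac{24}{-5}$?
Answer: $- \frac{24}{5} \approx -4.8$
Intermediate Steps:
$O{\left(I \right)} = - \frac{24}{5}$ ($O{\left(I \right)} = 24 \left(- \frac{1}{5}\right) = - \frac{24}{5}$)
$D{\left(F,n \right)} = 13 + F + n$
$D{\left(58,-70 \right)} O{\left(28 \right)} = \left(13 + 58 - 70\right) \left(- \frac{24}{5}\right) = 1 \left(- \frac{24}{5}\right) = - \frac{24}{5}$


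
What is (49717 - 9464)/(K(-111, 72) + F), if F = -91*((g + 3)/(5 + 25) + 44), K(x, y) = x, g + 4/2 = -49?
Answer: -201265/19847 ≈ -10.141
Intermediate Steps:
g = -51 (g = -2 - 49 = -51)
F = -19292/5 (F = -91*((-51 + 3)/(5 + 25) + 44) = -91*(-48/30 + 44) = -91*(-48*1/30 + 44) = -91*(-8/5 + 44) = -91*212/5 = -19292/5 ≈ -3858.4)
(49717 - 9464)/(K(-111, 72) + F) = (49717 - 9464)/(-111 - 19292/5) = 40253/(-19847/5) = 40253*(-5/19847) = -201265/19847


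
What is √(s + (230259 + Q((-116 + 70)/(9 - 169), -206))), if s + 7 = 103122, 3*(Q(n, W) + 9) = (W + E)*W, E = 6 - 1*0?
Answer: √3123885/3 ≈ 589.15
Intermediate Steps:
E = 6 (E = 6 + 0 = 6)
Q(n, W) = -9 + W*(6 + W)/3 (Q(n, W) = -9 + ((W + 6)*W)/3 = -9 + ((6 + W)*W)/3 = -9 + (W*(6 + W))/3 = -9 + W*(6 + W)/3)
s = 103115 (s = -7 + 103122 = 103115)
√(s + (230259 + Q((-116 + 70)/(9 - 169), -206))) = √(103115 + (230259 + (-9 + 2*(-206) + (⅓)*(-206)²))) = √(103115 + (230259 + (-9 - 412 + (⅓)*42436))) = √(103115 + (230259 + (-9 - 412 + 42436/3))) = √(103115 + (230259 + 41173/3)) = √(103115 + 731950/3) = √(1041295/3) = √3123885/3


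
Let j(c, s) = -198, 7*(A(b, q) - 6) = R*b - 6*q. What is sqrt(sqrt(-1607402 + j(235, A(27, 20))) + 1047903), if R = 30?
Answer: sqrt(1047903 + 20*I*sqrt(4019)) ≈ 1023.7 + 0.619*I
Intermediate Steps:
A(b, q) = 6 - 6*q/7 + 30*b/7 (A(b, q) = 6 + (30*b - 6*q)/7 = 6 + (-6*q + 30*b)/7 = 6 + (-6*q/7 + 30*b/7) = 6 - 6*q/7 + 30*b/7)
sqrt(sqrt(-1607402 + j(235, A(27, 20))) + 1047903) = sqrt(sqrt(-1607402 - 198) + 1047903) = sqrt(sqrt(-1607600) + 1047903) = sqrt(20*I*sqrt(4019) + 1047903) = sqrt(1047903 + 20*I*sqrt(4019))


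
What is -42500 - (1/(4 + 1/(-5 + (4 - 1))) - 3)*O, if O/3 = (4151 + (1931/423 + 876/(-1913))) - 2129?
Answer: -49094614673/1888131 ≈ -26002.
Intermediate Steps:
O = 1639523833/269733 (O = 3*((4151 + (1931/423 + 876/(-1913))) - 2129) = 3*((4151 + (1931*(1/423) + 876*(-1/1913))) - 2129) = 3*((4151 + (1931/423 - 876/1913)) - 2129) = 3*((4151 + 3323455/809199) - 2129) = 3*(3362308504/809199 - 2129) = 3*(1639523833/809199) = 1639523833/269733 ≈ 6078.3)
-42500 - (1/(4 + 1/(-5 + (4 - 1))) - 3)*O = -42500 - (1/(4 + 1/(-5 + (4 - 1))) - 3)*1639523833/269733 = -42500 - (1/(4 + 1/(-5 + 3)) - 3)*1639523833/269733 = -42500 - (1/(4 + 1/(-2)) - 3)*1639523833/269733 = -42500 - (1/(4 - ½) - 3)*1639523833/269733 = -42500 - (1/(7/2) - 3)*1639523833/269733 = -42500 - (2/7 - 3)*1639523833/269733 = -42500 - (-19)*1639523833/(7*269733) = -42500 - 1*(-31150952827/1888131) = -42500 + 31150952827/1888131 = -49094614673/1888131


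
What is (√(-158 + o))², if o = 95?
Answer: -63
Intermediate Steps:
(√(-158 + o))² = (√(-158 + 95))² = (√(-63))² = (3*I*√7)² = -63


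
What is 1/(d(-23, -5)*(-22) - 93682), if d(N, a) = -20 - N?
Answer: -1/93748 ≈ -1.0667e-5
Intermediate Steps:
1/(d(-23, -5)*(-22) - 93682) = 1/((-20 - 1*(-23))*(-22) - 93682) = 1/((-20 + 23)*(-22) - 93682) = 1/(3*(-22) - 93682) = 1/(-66 - 93682) = 1/(-93748) = -1/93748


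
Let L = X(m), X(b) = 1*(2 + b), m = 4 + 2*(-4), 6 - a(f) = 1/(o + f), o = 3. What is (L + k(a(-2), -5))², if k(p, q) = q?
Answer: 49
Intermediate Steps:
a(f) = 6 - 1/(3 + f)
m = -4 (m = 4 - 8 = -4)
X(b) = 2 + b
L = -2 (L = 2 - 4 = -2)
(L + k(a(-2), -5))² = (-2 - 5)² = (-7)² = 49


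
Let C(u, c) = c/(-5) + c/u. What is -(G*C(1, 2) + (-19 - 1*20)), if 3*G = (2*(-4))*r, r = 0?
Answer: 39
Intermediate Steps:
C(u, c) = -c/5 + c/u (C(u, c) = c*(-⅕) + c/u = -c/5 + c/u)
G = 0 (G = ((2*(-4))*0)/3 = (-8*0)/3 = (⅓)*0 = 0)
-(G*C(1, 2) + (-19 - 1*20)) = -(0*(-⅕*2 + 2/1) + (-19 - 1*20)) = -(0*(-⅖ + 2*1) + (-19 - 20)) = -(0*(-⅖ + 2) - 39) = -(0*(8/5) - 39) = -(0 - 39) = -1*(-39) = 39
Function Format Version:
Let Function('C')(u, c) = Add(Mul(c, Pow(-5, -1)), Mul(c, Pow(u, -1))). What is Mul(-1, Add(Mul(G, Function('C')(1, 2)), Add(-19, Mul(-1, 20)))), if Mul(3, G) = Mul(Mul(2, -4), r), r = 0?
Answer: 39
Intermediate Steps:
Function('C')(u, c) = Add(Mul(Rational(-1, 5), c), Mul(c, Pow(u, -1))) (Function('C')(u, c) = Add(Mul(c, Rational(-1, 5)), Mul(c, Pow(u, -1))) = Add(Mul(Rational(-1, 5), c), Mul(c, Pow(u, -1))))
G = 0 (G = Mul(Rational(1, 3), Mul(Mul(2, -4), 0)) = Mul(Rational(1, 3), Mul(-8, 0)) = Mul(Rational(1, 3), 0) = 0)
Mul(-1, Add(Mul(G, Function('C')(1, 2)), Add(-19, Mul(-1, 20)))) = Mul(-1, Add(Mul(0, Add(Mul(Rational(-1, 5), 2), Mul(2, Pow(1, -1)))), Add(-19, Mul(-1, 20)))) = Mul(-1, Add(Mul(0, Add(Rational(-2, 5), Mul(2, 1))), Add(-19, -20))) = Mul(-1, Add(Mul(0, Add(Rational(-2, 5), 2)), -39)) = Mul(-1, Add(Mul(0, Rational(8, 5)), -39)) = Mul(-1, Add(0, -39)) = Mul(-1, -39) = 39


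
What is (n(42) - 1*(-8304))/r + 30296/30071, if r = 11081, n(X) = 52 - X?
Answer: 585720270/333216751 ≈ 1.7578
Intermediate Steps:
(n(42) - 1*(-8304))/r + 30296/30071 = ((52 - 1*42) - 1*(-8304))/11081 + 30296/30071 = ((52 - 42) + 8304)*(1/11081) + 30296*(1/30071) = (10 + 8304)*(1/11081) + 30296/30071 = 8314*(1/11081) + 30296/30071 = 8314/11081 + 30296/30071 = 585720270/333216751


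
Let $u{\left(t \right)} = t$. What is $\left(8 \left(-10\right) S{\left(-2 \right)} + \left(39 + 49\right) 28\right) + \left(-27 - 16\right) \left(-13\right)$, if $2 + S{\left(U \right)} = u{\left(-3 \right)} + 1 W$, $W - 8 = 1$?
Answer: $2703$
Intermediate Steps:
$W = 9$ ($W = 8 + 1 = 9$)
$S{\left(U \right)} = 4$ ($S{\left(U \right)} = -2 + \left(-3 + 1 \cdot 9\right) = -2 + \left(-3 + 9\right) = -2 + 6 = 4$)
$\left(8 \left(-10\right) S{\left(-2 \right)} + \left(39 + 49\right) 28\right) + \left(-27 - 16\right) \left(-13\right) = \left(8 \left(-10\right) 4 + \left(39 + 49\right) 28\right) + \left(-27 - 16\right) \left(-13\right) = \left(\left(-80\right) 4 + 88 \cdot 28\right) - -559 = \left(-320 + 2464\right) + 559 = 2144 + 559 = 2703$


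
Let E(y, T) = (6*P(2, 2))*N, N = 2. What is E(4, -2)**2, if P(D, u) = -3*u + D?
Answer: 2304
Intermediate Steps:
P(D, u) = D - 3*u
E(y, T) = -48 (E(y, T) = (6*(2 - 3*2))*2 = (6*(2 - 6))*2 = (6*(-4))*2 = -24*2 = -48)
E(4, -2)**2 = (-48)**2 = 2304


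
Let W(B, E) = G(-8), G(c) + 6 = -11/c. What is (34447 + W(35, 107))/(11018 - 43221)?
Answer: -275539/257624 ≈ -1.0695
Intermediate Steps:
G(c) = -6 - 11/c
W(B, E) = -37/8 (W(B, E) = -6 - 11/(-8) = -6 - 11*(-⅛) = -6 + 11/8 = -37/8)
(34447 + W(35, 107))/(11018 - 43221) = (34447 - 37/8)/(11018 - 43221) = (275539/8)/(-32203) = (275539/8)*(-1/32203) = -275539/257624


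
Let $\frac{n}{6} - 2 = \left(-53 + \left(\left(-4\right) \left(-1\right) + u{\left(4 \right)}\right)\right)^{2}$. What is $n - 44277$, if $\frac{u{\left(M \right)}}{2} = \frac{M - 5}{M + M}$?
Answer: $- \frac{237693}{8} \approx -29712.0$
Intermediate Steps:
$u{\left(M \right)} = \frac{-5 + M}{M}$ ($u{\left(M \right)} = 2 \frac{M - 5}{M + M} = 2 \frac{-5 + M}{2 M} = \frac{-5 + M}{M}$)
$n = \frac{116523}{8}$ ($n = 12 + 6 \left(-53 + \left(\left(-4\right) \left(-1\right) + \frac{-5 + 4}{4}\right)\right)^{2} = 12 + 6 \left(-53 + \left(4 + \frac{1}{4} \left(-1\right)\right)\right)^{2} = 12 + 6 \left(-53 + \left(4 - \frac{1}{4}\right)\right)^{2} = 12 + 6 \left(-53 + \frac{15}{4}\right)^{2} = 12 + 6 \left(- \frac{197}{4}\right)^{2} = 12 + 6 \cdot \frac{38809}{16} = 12 + \frac{116427}{8} = \frac{116523}{8} \approx 14565.0$)
$n - 44277 = \frac{116523}{8} - 44277 = - \frac{237693}{8}$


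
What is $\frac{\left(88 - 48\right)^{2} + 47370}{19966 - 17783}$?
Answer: $\frac{830}{37} \approx 22.432$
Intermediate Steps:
$\frac{\left(88 - 48\right)^{2} + 47370}{19966 - 17783} = \frac{\left(88 - 48\right)^{2} + 47370}{2183} = \left(40^{2} + 47370\right) \frac{1}{2183} = \left(1600 + 47370\right) \frac{1}{2183} = 48970 \cdot \frac{1}{2183} = \frac{830}{37}$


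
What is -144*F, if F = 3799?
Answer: -547056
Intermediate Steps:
-144*F = -144*3799 = -547056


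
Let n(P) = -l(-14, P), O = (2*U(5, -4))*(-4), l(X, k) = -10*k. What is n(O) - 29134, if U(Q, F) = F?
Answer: -28814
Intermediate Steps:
O = 32 (O = (2*(-4))*(-4) = -8*(-4) = 32)
n(P) = 10*P (n(P) = -(-10)*P = 10*P)
n(O) - 29134 = 10*32 - 29134 = 320 - 29134 = -28814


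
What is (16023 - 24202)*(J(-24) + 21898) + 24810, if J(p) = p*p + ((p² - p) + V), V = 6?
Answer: -188746510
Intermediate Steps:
J(p) = 6 - p + 2*p² (J(p) = p*p + ((p² - p) + 6) = p² + (6 + p² - p) = 6 - p + 2*p²)
(16023 - 24202)*(J(-24) + 21898) + 24810 = (16023 - 24202)*((6 - 1*(-24) + 2*(-24)²) + 21898) + 24810 = -8179*((6 + 24 + 2*576) + 21898) + 24810 = -8179*((6 + 24 + 1152) + 21898) + 24810 = -8179*(1182 + 21898) + 24810 = -8179*23080 + 24810 = -188771320 + 24810 = -188746510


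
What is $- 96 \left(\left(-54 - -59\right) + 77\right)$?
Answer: $-7872$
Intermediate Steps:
$- 96 \left(\left(-54 - -59\right) + 77\right) = - 96 \left(\left(-54 + 59\right) + 77\right) = - 96 \left(5 + 77\right) = \left(-96\right) 82 = -7872$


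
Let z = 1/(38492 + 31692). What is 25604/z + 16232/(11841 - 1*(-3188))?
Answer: 27006979799176/15029 ≈ 1.7970e+9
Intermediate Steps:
z = 1/70184 ≈ 1.4248e-5
25604/z + 16232/(11841 - 1*(-3188)) = 25604/(1/70184) + 16232/(11841 - 1*(-3188)) = 25604*70184 + 16232/(11841 + 3188) = 1796991136 + 16232/15029 = 27006979799176/15029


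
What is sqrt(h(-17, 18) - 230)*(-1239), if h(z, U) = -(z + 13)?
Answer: -1239*I*sqrt(226) ≈ -18626.0*I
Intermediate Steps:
h(z, U) = -13 - z (h(z, U) = -(13 + z) = -13 - z)
sqrt(h(-17, 18) - 230)*(-1239) = sqrt((-13 - 1*(-17)) - 230)*(-1239) = sqrt((-13 + 17) - 230)*(-1239) = sqrt(4 - 230)*(-1239) = sqrt(-226)*(-1239) = (I*sqrt(226))*(-1239) = -1239*I*sqrt(226)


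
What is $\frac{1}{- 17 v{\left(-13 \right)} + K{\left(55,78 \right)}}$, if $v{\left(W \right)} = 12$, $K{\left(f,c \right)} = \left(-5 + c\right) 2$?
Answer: $- \frac{1}{58} \approx -0.017241$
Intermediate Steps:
$K{\left(f,c \right)} = -10 + 2 c$
$\frac{1}{- 17 v{\left(-13 \right)} + K{\left(55,78 \right)}} = \frac{1}{\left(-17\right) 12 + \left(-10 + 2 \cdot 78\right)} = \frac{1}{-204 + \left(-10 + 156\right)} = \frac{1}{-204 + 146} = \frac{1}{-58} = - \frac{1}{58}$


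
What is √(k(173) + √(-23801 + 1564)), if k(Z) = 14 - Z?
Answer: √(-159 + I*√22237) ≈ 5.4308 + 13.729*I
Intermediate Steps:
√(k(173) + √(-23801 + 1564)) = √((14 - 1*173) + √(-23801 + 1564)) = √((14 - 173) + √(-22237)) = √(-159 + I*√22237)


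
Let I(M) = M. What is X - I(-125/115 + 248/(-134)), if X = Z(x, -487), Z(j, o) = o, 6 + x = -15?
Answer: -745940/1541 ≈ -484.06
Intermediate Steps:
x = -21 (x = -6 - 15 = -21)
X = -487
X - I(-125/115 + 248/(-134)) = -487 - (-125/115 + 248/(-134)) = -487 - (-125*1/115 + 248*(-1/134)) = -487 - (-25/23 - 124/67) = -487 - 1*(-4527/1541) = -487 + 4527/1541 = -745940/1541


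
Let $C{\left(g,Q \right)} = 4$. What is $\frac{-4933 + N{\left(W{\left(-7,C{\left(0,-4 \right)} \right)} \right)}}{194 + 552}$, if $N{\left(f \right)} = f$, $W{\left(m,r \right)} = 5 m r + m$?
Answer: $- \frac{2540}{373} \approx -6.8097$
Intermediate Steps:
$W{\left(m,r \right)} = m + 5 m r$ ($W{\left(m,r \right)} = 5 m r + m = m + 5 m r$)
$\frac{-4933 + N{\left(W{\left(-7,C{\left(0,-4 \right)} \right)} \right)}}{194 + 552} = \frac{-4933 - 7 \left(1 + 5 \cdot 4\right)}{194 + 552} = \frac{-4933 - 7 \left(1 + 20\right)}{746} = \left(-4933 - 147\right) \frac{1}{746} = \left(-5080\right) \frac{1}{746} = - \frac{2540}{373}$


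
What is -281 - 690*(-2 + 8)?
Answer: -4421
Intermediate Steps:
-281 - 690*(-2 + 8) = -281 - 690*6 = -281 - 230*18 = -281 - 4140 = -4421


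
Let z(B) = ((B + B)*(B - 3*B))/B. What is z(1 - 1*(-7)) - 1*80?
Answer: -112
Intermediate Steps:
z(B) = -4*B (z(B) = ((2*B)*(-2*B))/B = (-4*B²)/B = -4*B)
z(1 - 1*(-7)) - 1*80 = -4*(1 - 1*(-7)) - 1*80 = -4*(1 + 7) - 80 = -4*8 - 80 = -32 - 80 = -112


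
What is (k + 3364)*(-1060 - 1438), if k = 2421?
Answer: -14450930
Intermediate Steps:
(k + 3364)*(-1060 - 1438) = (2421 + 3364)*(-1060 - 1438) = 5785*(-2498) = -14450930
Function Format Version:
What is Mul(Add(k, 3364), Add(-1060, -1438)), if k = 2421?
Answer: -14450930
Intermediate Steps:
Mul(Add(k, 3364), Add(-1060, -1438)) = Mul(Add(2421, 3364), Add(-1060, -1438)) = Mul(5785, -2498) = -14450930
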